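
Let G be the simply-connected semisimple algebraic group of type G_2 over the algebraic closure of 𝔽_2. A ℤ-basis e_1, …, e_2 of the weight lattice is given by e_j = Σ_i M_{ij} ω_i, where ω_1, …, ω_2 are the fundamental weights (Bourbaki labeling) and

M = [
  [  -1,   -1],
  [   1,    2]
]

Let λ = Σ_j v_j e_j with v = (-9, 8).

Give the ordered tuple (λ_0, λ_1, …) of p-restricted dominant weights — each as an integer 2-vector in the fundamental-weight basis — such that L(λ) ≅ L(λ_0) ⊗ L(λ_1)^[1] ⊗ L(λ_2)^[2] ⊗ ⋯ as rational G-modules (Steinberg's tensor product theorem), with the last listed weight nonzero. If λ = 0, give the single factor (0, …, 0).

In the fundamental-weight basis, λ has coordinates c = M·v (v = (-9, 8)):
  c_1 = (-1)·(-9) + (-1)·(8) = 1
  c_2 = (1)·(-9) + 2·8 = 7
Writing each c_i in base p = 2:
  c_1 = 1 = 1·2^0
  c_2 = 7 = 1·2^0 + 1·2^1 + 1·2^2
λ_0 = (1, 1)
λ_1 = (0, 1)
λ_2 = (0, 1)

((1, 1), (0, 1), (0, 1))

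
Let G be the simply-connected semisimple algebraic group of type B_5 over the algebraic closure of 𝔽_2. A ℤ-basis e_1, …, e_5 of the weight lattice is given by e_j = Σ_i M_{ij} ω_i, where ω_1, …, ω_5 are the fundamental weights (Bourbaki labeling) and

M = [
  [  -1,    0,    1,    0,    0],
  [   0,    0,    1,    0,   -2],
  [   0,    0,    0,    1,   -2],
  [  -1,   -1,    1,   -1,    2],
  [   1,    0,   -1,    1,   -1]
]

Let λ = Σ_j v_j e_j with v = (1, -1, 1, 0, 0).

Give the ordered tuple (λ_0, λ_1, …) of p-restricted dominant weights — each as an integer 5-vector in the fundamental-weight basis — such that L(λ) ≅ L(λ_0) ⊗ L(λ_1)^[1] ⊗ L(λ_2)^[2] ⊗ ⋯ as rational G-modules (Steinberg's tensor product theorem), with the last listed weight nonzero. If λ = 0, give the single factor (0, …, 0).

Change of basis e → ω: c = M·v where v = (1, -1, 1, 0, 0):
  c_1 = -1*1 + 0*-1 + 1*1 + 0*0 + 0*0 = 0
  c_2 = 0*1 + 0*-1 + 1*1 + 0*0 + -2*0 = 1
  c_3 = 0*1 + 0*-1 + 0*1 + 1*0 + -2*0 = 0
  c_4 = -1*1 + -1*-1 + 1*1 + -1*0 + 2*0 = 1
  c_5 = 1*1 + 0*-1 + -1*1 + 1*0 + -1*0 = 0
Expand coordinatewise in base 2:
  c_1 = 0
  c_2 = 1 = 1·2^0
  c_3 = 0
  c_4 = 1 = 1·2^0
  c_5 = 0
Factor λ_0 = (0, 1, 0, 1, 0)

((0, 1, 0, 1, 0),)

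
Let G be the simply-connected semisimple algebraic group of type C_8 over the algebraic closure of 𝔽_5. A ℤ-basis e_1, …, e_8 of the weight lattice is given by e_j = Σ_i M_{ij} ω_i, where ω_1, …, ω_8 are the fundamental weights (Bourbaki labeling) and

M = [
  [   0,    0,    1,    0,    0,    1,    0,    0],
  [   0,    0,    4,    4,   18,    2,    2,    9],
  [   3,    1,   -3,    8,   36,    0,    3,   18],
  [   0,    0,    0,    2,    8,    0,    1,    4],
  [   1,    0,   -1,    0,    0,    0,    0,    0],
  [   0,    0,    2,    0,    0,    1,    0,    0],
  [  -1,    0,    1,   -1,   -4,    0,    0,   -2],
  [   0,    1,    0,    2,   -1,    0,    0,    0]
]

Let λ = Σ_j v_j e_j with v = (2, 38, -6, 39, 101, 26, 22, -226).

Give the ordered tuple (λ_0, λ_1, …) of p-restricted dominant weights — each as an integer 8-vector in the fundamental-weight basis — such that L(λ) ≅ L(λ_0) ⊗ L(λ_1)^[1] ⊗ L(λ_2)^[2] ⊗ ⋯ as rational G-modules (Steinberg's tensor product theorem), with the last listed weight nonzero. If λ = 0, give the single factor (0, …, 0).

ω-coordinates c = M·v, v = (2, 38, -6, 39, 101, 26, 22, -226):
  c_1 = (0)·(2) + (0)·(38) + (1)·(-6) + (0)·(39) + (0)·(101) + (1)·(26) + (0)·(22) + (0)·(-226) = 20
  c_2 = (0)·(2) + (0)·(38) + (4)·(-6) + (4)·(39) + (18)·(101) + (2)·(26) + (2)·(22) + (9)·(-226) = 12
  c_3 = (3)·(2) + (1)·(38) + (-3)·(-6) + (8)·(39) + (36)·(101) + (0)·(26) + (3)·(22) + (18)·(-226) = 8
  c_4 = (0)·(2) + (0)·(38) + (0)·(-6) + (2)·(39) + (8)·(101) + (0)·(26) + (1)·(22) + (4)·(-226) = 4
  c_5 = (1)·(2) + (0)·(38) + (-1)·(-6) + (0)·(39) + (0)·(101) + (0)·(26) + (0)·(22) + (0)·(-226) = 8
  c_6 = (0)·(2) + (0)·(38) + (2)·(-6) + (0)·(39) + (0)·(101) + (1)·(26) + (0)·(22) + (0)·(-226) = 14
  c_7 = (-1)·(2) + (0)·(38) + (1)·(-6) + (-1)·(39) + (-4)·(101) + (0)·(26) + (0)·(22) + (-2)·(-226) = 1
  c_8 = (0)·(2) + (1)·(38) + (0)·(-6) + (2)·(39) + (-1)·(101) + (0)·(26) + (0)·(22) + (0)·(-226) = 15
Base-5 expansion of each c_i:
  c_1 = 20 = 0·5^0 + 4·5^1
  c_2 = 12 = 2·5^0 + 2·5^1
  c_3 = 8 = 3·5^0 + 1·5^1
  c_4 = 4 = 4·5^0
  c_5 = 8 = 3·5^0 + 1·5^1
  c_6 = 14 = 4·5^0 + 2·5^1
  c_7 = 1 = 1·5^0
  c_8 = 15 = 0·5^0 + 3·5^1
λ_0 = (0, 2, 3, 4, 3, 4, 1, 0)
λ_1 = (4, 2, 1, 0, 1, 2, 0, 3)

((0, 2, 3, 4, 3, 4, 1, 0), (4, 2, 1, 0, 1, 2, 0, 3))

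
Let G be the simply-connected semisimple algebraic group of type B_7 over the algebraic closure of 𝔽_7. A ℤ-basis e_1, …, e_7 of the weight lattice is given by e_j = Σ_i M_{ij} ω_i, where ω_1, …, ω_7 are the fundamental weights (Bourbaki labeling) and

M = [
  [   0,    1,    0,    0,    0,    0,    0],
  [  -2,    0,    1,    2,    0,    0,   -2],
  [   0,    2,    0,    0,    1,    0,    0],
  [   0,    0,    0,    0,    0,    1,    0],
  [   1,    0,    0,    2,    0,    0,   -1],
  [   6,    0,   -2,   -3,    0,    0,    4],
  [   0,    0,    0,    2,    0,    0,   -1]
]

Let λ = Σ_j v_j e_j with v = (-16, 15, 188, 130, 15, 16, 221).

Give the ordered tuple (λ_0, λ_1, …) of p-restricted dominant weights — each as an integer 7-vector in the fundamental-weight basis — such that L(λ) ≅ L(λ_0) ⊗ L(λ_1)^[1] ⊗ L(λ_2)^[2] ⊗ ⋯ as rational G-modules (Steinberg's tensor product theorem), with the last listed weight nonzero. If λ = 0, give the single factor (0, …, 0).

In the fundamental-weight basis, λ has coordinates c = M·v (v = (-16, 15, 188, 130, 15, 16, 221)):
  c_1 = (0)·(-16) + (1)·(15) + (0)·(188) + (0)·(130) + (0)·(15) + (0)·(16) + (0)·(221) = 15
  c_2 = (-2)·(-16) + (0)·(15) + (1)·(188) + (2)·(130) + (0)·(15) + (0)·(16) + (-2)·(221) = 38
  c_3 = (0)·(-16) + (2)·(15) + (0)·(188) + (0)·(130) + (1)·(15) + (0)·(16) + (0)·(221) = 45
  c_4 = (0)·(-16) + (0)·(15) + (0)·(188) + (0)·(130) + (0)·(15) + (1)·(16) + (0)·(221) = 16
  c_5 = (1)·(-16) + (0)·(15) + (0)·(188) + (2)·(130) + (0)·(15) + (0)·(16) + (-1)·(221) = 23
  c_6 = (6)·(-16) + (0)·(15) + (-2)·(188) + (-3)·(130) + (0)·(15) + (0)·(16) + (4)·(221) = 22
  c_7 = (0)·(-16) + (0)·(15) + (0)·(188) + (2)·(130) + (0)·(15) + (0)·(16) + (-1)·(221) = 39
Base-7 expansion of each c_i:
  c_1 = 15 = 1·7^0 + 2·7^1
  c_2 = 38 = 3·7^0 + 5·7^1
  c_3 = 45 = 3·7^0 + 6·7^1
  c_4 = 16 = 2·7^0 + 2·7^1
  c_5 = 23 = 2·7^0 + 3·7^1
  c_6 = 22 = 1·7^0 + 3·7^1
  c_7 = 39 = 4·7^0 + 5·7^1
Factor λ_0 = (1, 3, 3, 2, 2, 1, 4)
Factor λ_1 = (2, 5, 6, 2, 3, 3, 5)

((1, 3, 3, 2, 2, 1, 4), (2, 5, 6, 2, 3, 3, 5))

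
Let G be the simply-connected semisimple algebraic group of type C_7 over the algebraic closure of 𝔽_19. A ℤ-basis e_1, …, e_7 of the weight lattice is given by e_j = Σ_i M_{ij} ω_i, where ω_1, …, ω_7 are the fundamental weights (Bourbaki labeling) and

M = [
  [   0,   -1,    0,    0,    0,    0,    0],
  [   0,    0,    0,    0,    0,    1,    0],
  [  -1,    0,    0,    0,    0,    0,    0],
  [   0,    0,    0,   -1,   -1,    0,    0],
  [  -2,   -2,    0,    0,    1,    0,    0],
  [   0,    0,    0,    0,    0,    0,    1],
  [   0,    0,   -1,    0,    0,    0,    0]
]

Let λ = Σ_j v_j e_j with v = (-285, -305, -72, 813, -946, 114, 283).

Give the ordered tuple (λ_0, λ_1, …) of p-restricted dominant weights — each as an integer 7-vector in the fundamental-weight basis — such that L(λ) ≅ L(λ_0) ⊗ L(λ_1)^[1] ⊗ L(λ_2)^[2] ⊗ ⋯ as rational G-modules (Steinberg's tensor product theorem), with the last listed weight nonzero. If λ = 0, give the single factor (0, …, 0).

Change of basis e → ω: c = M·v where v = (-285, -305, -72, 813, -946, 114, 283):
  c_1 = 0*-285 + -1*-305 + 0*-72 + 0*813 + 0*-946 + 0*114 + 0*283 = 305
  c_2 = 0*-285 + 0*-305 + 0*-72 + 0*813 + 0*-946 + 1*114 + 0*283 = 114
  c_3 = -1*-285 + 0*-305 + 0*-72 + 0*813 + 0*-946 + 0*114 + 0*283 = 285
  c_4 = 0*-285 + 0*-305 + 0*-72 + -1*813 + -1*-946 + 0*114 + 0*283 = 133
  c_5 = -2*-285 + -2*-305 + 0*-72 + 0*813 + 1*-946 + 0*114 + 0*283 = 234
  c_6 = 0*-285 + 0*-305 + 0*-72 + 0*813 + 0*-946 + 0*114 + 1*283 = 283
  c_7 = 0*-285 + 0*-305 + -1*-72 + 0*813 + 0*-946 + 0*114 + 0*283 = 72
Expand coordinatewise in base 19:
  c_1 = 305 = 1·19^0 + 16·19^1
  c_2 = 114 = 0·19^0 + 6·19^1
  c_3 = 285 = 0·19^0 + 15·19^1
  c_4 = 133 = 0·19^0 + 7·19^1
  c_5 = 234 = 6·19^0 + 12·19^1
  c_6 = 283 = 17·19^0 + 14·19^1
  c_7 = 72 = 15·19^0 + 3·19^1
λ_0 = (1, 0, 0, 0, 6, 17, 15)
λ_1 = (16, 6, 15, 7, 12, 14, 3)

((1, 0, 0, 0, 6, 17, 15), (16, 6, 15, 7, 12, 14, 3))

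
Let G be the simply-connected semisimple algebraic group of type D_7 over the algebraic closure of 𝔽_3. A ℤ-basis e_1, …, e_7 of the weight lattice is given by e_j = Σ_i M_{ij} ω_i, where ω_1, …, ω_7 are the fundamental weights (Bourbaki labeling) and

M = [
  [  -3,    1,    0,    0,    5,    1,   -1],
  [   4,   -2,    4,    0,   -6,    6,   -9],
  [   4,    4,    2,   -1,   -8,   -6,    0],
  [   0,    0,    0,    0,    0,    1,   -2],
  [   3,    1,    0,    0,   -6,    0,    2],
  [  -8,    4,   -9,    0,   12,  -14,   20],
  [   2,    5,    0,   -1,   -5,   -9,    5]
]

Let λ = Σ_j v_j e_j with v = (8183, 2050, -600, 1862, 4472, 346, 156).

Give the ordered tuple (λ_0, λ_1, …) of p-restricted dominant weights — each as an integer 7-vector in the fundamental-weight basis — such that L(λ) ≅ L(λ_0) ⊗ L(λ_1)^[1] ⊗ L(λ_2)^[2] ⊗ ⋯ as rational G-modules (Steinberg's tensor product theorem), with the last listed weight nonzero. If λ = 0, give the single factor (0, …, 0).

((0, 0, 0, 1, 1, 1, 0), (2, 0, 0, 2, 2, 1, 2), (2, 2, 2, 0, 2, 2, 0), (1, 2, 0, 1, 2, 2, 2))

Change of basis e → ω: c = M·v where v = (8183, 2050, -600, 1862, 4472, 346, 156):
  c_1 = (-3)·(8183) + 1·2050 + (0)·(-600) + 0·1862 + 5·4472 + 1·346 + (-1)·(156) = 51
  c_2 = 4·8183 + (-2)·(2050) + (4)·(-600) + 0·1862 + (-6)·(4472) + 6·346 + (-9)·(156) = 72
  c_3 = 4·8183 + 4·2050 + (2)·(-600) + (-1)·(1862) + (-8)·(4472) + (-6)·(346) + 0·156 = 18
  c_4 = 0·8183 + 0·2050 + (0)·(-600) + 0·1862 + 0·4472 + 1·346 + (-2)·(156) = 34
  c_5 = 3·8183 + 1·2050 + (0)·(-600) + 0·1862 + (-6)·(4472) + 0·346 + 2·156 = 79
  c_6 = (-8)·(8183) + 4·2050 + (-9)·(-600) + 0·1862 + 12·4472 + (-14)·(346) + 20·156 = 76
  c_7 = 2·8183 + 5·2050 + (0)·(-600) + (-1)·(1862) + (-5)·(4472) + (-9)·(346) + 5·156 = 60
Base-3 expansion of each c_i:
  c_1 = 51 = 0·3^0 + 2·3^1 + 2·3^2 + 1·3^3
  c_2 = 72 = 0·3^0 + 0·3^1 + 2·3^2 + 2·3^3
  c_3 = 18 = 0·3^0 + 0·3^1 + 2·3^2
  c_4 = 34 = 1·3^0 + 2·3^1 + 0·3^2 + 1·3^3
  c_5 = 79 = 1·3^0 + 2·3^1 + 2·3^2 + 2·3^3
  c_6 = 76 = 1·3^0 + 1·3^1 + 2·3^2 + 2·3^3
  c_7 = 60 = 0·3^0 + 2·3^1 + 0·3^2 + 2·3^3
λ_0 = (0, 0, 0, 1, 1, 1, 0)
λ_1 = (2, 0, 0, 2, 2, 1, 2)
λ_2 = (2, 2, 2, 0, 2, 2, 0)
λ_3 = (1, 2, 0, 1, 2, 2, 2)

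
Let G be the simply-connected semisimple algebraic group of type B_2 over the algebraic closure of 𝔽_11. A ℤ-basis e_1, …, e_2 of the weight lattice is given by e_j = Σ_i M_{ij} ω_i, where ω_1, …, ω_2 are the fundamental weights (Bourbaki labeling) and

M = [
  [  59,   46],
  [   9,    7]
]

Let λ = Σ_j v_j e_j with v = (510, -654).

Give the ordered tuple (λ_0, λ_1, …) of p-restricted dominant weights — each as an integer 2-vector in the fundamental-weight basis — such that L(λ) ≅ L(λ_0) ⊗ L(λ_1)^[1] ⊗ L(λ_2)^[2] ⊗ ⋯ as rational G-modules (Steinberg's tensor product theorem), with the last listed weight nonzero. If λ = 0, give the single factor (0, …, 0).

Compute c_i = Σ_j M_{ij} v_j with v = (510, -654):
  c_1 = (59)·(510) + (46)·(-654) = 6
  c_2 = (9)·(510) + (7)·(-654) = 12
Base-11 expansion of each c_i:
  c_1 = 6 = 6·11^0
  c_2 = 12 = 1·11^0 + 1·11^1
λ_0 = (6, 1)
λ_1 = (0, 1)

((6, 1), (0, 1))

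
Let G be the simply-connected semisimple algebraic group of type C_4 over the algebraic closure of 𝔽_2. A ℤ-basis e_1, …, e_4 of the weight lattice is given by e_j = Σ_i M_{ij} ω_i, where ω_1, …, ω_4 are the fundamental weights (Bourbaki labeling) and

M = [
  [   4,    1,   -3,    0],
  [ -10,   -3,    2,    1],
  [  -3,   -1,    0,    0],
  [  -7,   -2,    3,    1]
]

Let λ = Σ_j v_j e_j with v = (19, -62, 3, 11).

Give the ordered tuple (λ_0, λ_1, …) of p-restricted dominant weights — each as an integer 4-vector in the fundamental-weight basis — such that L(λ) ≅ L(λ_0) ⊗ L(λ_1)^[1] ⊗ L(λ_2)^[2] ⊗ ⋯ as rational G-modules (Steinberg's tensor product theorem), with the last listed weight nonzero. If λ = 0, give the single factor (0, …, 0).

((1, 1, 1, 1), (0, 0, 0, 1), (1, 1, 1, 0), (0, 1, 0, 1))

ω-coordinates c = M·v, v = (19, -62, 3, 11):
  c_1 = (4)·(19) + (1)·(-62) + (-3)·(3) + (0)·(11) = 5
  c_2 = (-10)·(19) + (-3)·(-62) + (2)·(3) + (1)·(11) = 13
  c_3 = (-3)·(19) + (-1)·(-62) + (0)·(3) + (0)·(11) = 5
  c_4 = (-7)·(19) + (-2)·(-62) + (3)·(3) + (1)·(11) = 11
Writing each c_i in base p = 2:
  c_1 = 5 = 1·2^0 + 0·2^1 + 1·2^2
  c_2 = 13 = 1·2^0 + 0·2^1 + 1·2^2 + 1·2^3
  c_3 = 5 = 1·2^0 + 0·2^1 + 1·2^2
  c_4 = 11 = 1·2^0 + 1·2^1 + 0·2^2 + 1·2^3
p-restricted factor λ_0 = (1, 1, 1, 1)
p-restricted factor λ_1 = (0, 0, 0, 1)
p-restricted factor λ_2 = (1, 1, 1, 0)
p-restricted factor λ_3 = (0, 1, 0, 1)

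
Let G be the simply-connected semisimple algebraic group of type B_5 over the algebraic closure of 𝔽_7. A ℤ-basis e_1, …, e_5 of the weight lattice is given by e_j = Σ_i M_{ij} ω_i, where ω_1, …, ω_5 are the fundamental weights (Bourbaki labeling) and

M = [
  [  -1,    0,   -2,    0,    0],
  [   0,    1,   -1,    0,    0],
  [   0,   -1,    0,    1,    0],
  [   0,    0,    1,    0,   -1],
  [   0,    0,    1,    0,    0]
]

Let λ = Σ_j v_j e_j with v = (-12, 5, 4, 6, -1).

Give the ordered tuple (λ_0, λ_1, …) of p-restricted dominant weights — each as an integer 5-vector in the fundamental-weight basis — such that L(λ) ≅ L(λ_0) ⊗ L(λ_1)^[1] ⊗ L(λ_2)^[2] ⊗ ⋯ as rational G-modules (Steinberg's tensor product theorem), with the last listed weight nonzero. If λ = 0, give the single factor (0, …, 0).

Compute c_i = Σ_j M_{ij} v_j with v = (-12, 5, 4, 6, -1):
  c_1 = (-1)·(-12) + 0·5 + (-2)·(4) + 0·6 + (0)·(-1) = 4
  c_2 = (0)·(-12) + 1·5 + (-1)·(4) + 0·6 + (0)·(-1) = 1
  c_3 = (0)·(-12) + (-1)·(5) + 0·4 + 1·6 + (0)·(-1) = 1
  c_4 = (0)·(-12) + 0·5 + 1·4 + 0·6 + (-1)·(-1) = 5
  c_5 = (0)·(-12) + 0·5 + 1·4 + 0·6 + (0)·(-1) = 4
Base-7 expansion of each c_i:
  c_1 = 4 = 4·7^0
  c_2 = 1 = 1·7^0
  c_3 = 1 = 1·7^0
  c_4 = 5 = 5·7^0
  c_5 = 4 = 4·7^0
Factor λ_0 = (4, 1, 1, 5, 4)

((4, 1, 1, 5, 4),)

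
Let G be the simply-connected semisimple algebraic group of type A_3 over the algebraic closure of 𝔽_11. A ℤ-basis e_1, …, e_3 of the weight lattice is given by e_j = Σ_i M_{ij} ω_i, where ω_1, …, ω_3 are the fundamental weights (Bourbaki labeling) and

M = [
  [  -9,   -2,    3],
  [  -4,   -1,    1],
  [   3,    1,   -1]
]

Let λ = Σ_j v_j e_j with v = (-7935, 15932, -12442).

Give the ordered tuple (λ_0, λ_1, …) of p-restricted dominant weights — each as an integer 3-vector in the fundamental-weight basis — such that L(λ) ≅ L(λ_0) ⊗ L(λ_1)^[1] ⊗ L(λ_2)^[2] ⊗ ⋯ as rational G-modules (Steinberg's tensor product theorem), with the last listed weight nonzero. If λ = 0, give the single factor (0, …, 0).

((3, 0, 4), (4, 9, 8), (7, 5, 4), (1, 2, 3))

Compute c_i = Σ_j M_{ij} v_j with v = (-7935, 15932, -12442):
  c_1 = (-9)·(-7935) + (-2)·(15932) + (3)·(-12442) = 2225
  c_2 = (-4)·(-7935) + (-1)·(15932) + (1)·(-12442) = 3366
  c_3 = (3)·(-7935) + (1)·(15932) + (-1)·(-12442) = 4569
Base-11 expansion of each c_i:
  c_1 = 2225 = 3·11^0 + 4·11^1 + 7·11^2 + 1·11^3
  c_2 = 3366 = 0·11^0 + 9·11^1 + 5·11^2 + 2·11^3
  c_3 = 4569 = 4·11^0 + 8·11^1 + 4·11^2 + 3·11^3
Factor λ_0 = (3, 0, 4)
Factor λ_1 = (4, 9, 8)
Factor λ_2 = (7, 5, 4)
Factor λ_3 = (1, 2, 3)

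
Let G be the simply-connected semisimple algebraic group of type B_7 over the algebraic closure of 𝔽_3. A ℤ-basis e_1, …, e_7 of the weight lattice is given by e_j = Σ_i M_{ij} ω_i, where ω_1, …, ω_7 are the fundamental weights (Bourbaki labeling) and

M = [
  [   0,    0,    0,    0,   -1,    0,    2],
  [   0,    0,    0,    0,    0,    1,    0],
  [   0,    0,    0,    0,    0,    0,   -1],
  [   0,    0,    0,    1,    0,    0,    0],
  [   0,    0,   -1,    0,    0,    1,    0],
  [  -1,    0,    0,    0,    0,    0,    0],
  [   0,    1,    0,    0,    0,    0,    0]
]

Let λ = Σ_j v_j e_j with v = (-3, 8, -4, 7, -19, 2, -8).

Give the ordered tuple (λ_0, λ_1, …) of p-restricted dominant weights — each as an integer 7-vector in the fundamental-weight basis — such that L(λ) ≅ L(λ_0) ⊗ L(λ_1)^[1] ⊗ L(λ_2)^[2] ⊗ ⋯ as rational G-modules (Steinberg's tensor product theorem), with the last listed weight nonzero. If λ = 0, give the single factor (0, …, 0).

((0, 2, 2, 1, 0, 0, 2), (1, 0, 2, 2, 2, 1, 2))

Compute c_i = Σ_j M_{ij} v_j with v = (-3, 8, -4, 7, -19, 2, -8):
  c_1 = (0)·(-3) + 0·8 + (0)·(-4) + 0·7 + (-1)·(-19) + 0·2 + (2)·(-8) = 3
  c_2 = (0)·(-3) + 0·8 + (0)·(-4) + 0·7 + (0)·(-19) + 1·2 + (0)·(-8) = 2
  c_3 = (0)·(-3) + 0·8 + (0)·(-4) + 0·7 + (0)·(-19) + 0·2 + (-1)·(-8) = 8
  c_4 = (0)·(-3) + 0·8 + (0)·(-4) + 1·7 + (0)·(-19) + 0·2 + (0)·(-8) = 7
  c_5 = (0)·(-3) + 0·8 + (-1)·(-4) + 0·7 + (0)·(-19) + 1·2 + (0)·(-8) = 6
  c_6 = (-1)·(-3) + 0·8 + (0)·(-4) + 0·7 + (0)·(-19) + 0·2 + (0)·(-8) = 3
  c_7 = (0)·(-3) + 1·8 + (0)·(-4) + 0·7 + (0)·(-19) + 0·2 + (0)·(-8) = 8
p = 3; digits c_i = Σ_j d_{ij}·3^j, 0 ≤ d_{ij} < 3:
  c_1 = 3 = 0·3^0 + 1·3^1
  c_2 = 2 = 2·3^0
  c_3 = 8 = 2·3^0 + 2·3^1
  c_4 = 7 = 1·3^0 + 2·3^1
  c_5 = 6 = 0·3^0 + 2·3^1
  c_6 = 3 = 0·3^0 + 1·3^1
  c_7 = 8 = 2·3^0 + 2·3^1
p-restricted factor λ_0 = (0, 2, 2, 1, 0, 0, 2)
p-restricted factor λ_1 = (1, 0, 2, 2, 2, 1, 2)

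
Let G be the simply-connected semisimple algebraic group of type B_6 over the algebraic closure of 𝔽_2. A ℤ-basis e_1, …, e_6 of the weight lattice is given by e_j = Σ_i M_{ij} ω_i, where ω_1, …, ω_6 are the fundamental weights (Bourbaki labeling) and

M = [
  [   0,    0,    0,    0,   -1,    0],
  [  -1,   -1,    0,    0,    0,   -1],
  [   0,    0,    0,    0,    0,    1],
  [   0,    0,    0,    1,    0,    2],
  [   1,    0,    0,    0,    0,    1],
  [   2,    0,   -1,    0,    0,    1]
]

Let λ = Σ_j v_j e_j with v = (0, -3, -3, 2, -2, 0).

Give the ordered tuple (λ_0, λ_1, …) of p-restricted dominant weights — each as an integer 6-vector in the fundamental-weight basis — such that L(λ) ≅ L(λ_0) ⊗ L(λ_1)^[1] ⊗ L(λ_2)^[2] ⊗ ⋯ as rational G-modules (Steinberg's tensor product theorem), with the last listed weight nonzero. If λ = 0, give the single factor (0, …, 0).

((0, 1, 0, 0, 0, 1), (1, 1, 0, 1, 0, 1))

Converting to the ω-basis (c_i = row i of M dotted with v = (0, -3, -3, 2, -2, 0)):
  c_1 = 0*0 + 0*-3 + 0*-3 + 0*2 + -1*-2 + 0*0 = 2
  c_2 = -1*0 + -1*-3 + 0*-3 + 0*2 + 0*-2 + -1*0 = 3
  c_3 = 0*0 + 0*-3 + 0*-3 + 0*2 + 0*-2 + 1*0 = 0
  c_4 = 0*0 + 0*-3 + 0*-3 + 1*2 + 0*-2 + 2*0 = 2
  c_5 = 1*0 + 0*-3 + 0*-3 + 0*2 + 0*-2 + 1*0 = 0
  c_6 = 2*0 + 0*-3 + -1*-3 + 0*2 + 0*-2 + 1*0 = 3
Writing each c_i in base p = 2:
  c_1 = 2 = 0·2^0 + 1·2^1
  c_2 = 3 = 1·2^0 + 1·2^1
  c_3 = 0
  c_4 = 2 = 0·2^0 + 1·2^1
  c_5 = 0
  c_6 = 3 = 1·2^0 + 1·2^1
λ_0 = (0, 1, 0, 0, 0, 1)
λ_1 = (1, 1, 0, 1, 0, 1)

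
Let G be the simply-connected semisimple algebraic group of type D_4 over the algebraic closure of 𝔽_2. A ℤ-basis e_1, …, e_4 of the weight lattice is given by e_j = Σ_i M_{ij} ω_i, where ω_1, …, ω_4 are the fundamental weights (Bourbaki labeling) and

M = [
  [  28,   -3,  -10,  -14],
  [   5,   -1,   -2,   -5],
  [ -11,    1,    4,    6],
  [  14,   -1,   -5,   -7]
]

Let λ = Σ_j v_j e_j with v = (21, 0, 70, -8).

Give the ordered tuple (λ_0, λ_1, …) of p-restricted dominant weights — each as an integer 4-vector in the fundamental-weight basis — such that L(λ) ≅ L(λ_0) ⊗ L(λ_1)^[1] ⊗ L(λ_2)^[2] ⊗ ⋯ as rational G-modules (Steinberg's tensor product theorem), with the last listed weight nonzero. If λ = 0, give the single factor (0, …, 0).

Change of basis e → ω: c = M·v where v = (21, 0, 70, -8):
  c_1 = 28·21 + (-3)·(0) + (-10)·(70) + (-14)·(-8) = 0
  c_2 = 5·21 + (-1)·(0) + (-2)·(70) + (-5)·(-8) = 5
  c_3 = (-11)·(21) + 1·0 + 4·70 + (6)·(-8) = 1
  c_4 = 14·21 + (-1)·(0) + (-5)·(70) + (-7)·(-8) = 0
Base-2 expansion of each c_i:
  c_1 = 0
  c_2 = 5 = 1·2^0 + 0·2^1 + 1·2^2
  c_3 = 1 = 1·2^0
  c_4 = 0
λ_0 = (0, 1, 1, 0)
λ_1 = (0, 0, 0, 0)
λ_2 = (0, 1, 0, 0)

((0, 1, 1, 0), (0, 0, 0, 0), (0, 1, 0, 0))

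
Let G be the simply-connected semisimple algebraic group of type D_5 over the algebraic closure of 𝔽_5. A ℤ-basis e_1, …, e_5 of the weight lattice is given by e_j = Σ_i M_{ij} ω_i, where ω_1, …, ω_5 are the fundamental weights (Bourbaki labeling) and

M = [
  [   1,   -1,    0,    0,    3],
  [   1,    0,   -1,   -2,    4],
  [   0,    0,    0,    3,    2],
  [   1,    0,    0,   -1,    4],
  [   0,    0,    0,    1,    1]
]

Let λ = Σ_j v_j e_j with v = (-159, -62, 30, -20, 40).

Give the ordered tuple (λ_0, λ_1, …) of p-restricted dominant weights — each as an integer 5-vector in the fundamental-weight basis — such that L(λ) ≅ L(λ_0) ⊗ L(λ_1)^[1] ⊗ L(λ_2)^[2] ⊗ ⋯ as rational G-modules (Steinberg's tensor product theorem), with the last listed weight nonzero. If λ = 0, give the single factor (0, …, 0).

((3, 1, 0, 1, 0), (4, 2, 4, 4, 4))

In the fundamental-weight basis, λ has coordinates c = M·v (v = (-159, -62, 30, -20, 40)):
  c_1 = (1)·(-159) + (-1)·(-62) + 0·30 + (0)·(-20) + 3·40 = 23
  c_2 = (1)·(-159) + (0)·(-62) + (-1)·(30) + (-2)·(-20) + 4·40 = 11
  c_3 = (0)·(-159) + (0)·(-62) + 0·30 + (3)·(-20) + 2·40 = 20
  c_4 = (1)·(-159) + (0)·(-62) + 0·30 + (-1)·(-20) + 4·40 = 21
  c_5 = (0)·(-159) + (0)·(-62) + 0·30 + (1)·(-20) + 1·40 = 20
Writing each c_i in base p = 5:
  c_1 = 23 = 3·5^0 + 4·5^1
  c_2 = 11 = 1·5^0 + 2·5^1
  c_3 = 20 = 0·5^0 + 4·5^1
  c_4 = 21 = 1·5^0 + 4·5^1
  c_5 = 20 = 0·5^0 + 4·5^1
Factor λ_0 = (3, 1, 0, 1, 0)
Factor λ_1 = (4, 2, 4, 4, 4)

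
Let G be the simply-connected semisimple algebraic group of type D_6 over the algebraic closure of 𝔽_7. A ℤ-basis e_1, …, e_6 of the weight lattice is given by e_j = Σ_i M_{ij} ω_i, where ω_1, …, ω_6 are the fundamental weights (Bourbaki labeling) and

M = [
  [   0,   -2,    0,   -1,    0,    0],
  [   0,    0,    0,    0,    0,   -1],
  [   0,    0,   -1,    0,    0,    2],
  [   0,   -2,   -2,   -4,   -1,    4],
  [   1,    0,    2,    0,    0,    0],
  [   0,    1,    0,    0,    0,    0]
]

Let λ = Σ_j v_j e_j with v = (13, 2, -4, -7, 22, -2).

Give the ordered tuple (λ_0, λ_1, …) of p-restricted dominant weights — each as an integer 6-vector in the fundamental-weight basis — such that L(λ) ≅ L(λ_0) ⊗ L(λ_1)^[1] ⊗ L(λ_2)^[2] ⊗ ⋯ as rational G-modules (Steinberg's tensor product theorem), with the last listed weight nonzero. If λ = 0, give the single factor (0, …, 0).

((3, 2, 0, 2, 5, 2),)

Converting to the ω-basis (c_i = row i of M dotted with v = (13, 2, -4, -7, 22, -2)):
  c_1 = (0)·(13) + (-2)·(2) + (0)·(-4) + (-1)·(-7) + (0)·(22) + (0)·(-2) = 3
  c_2 = (0)·(13) + (0)·(2) + (0)·(-4) + (0)·(-7) + (0)·(22) + (-1)·(-2) = 2
  c_3 = (0)·(13) + (0)·(2) + (-1)·(-4) + (0)·(-7) + (0)·(22) + (2)·(-2) = 0
  c_4 = (0)·(13) + (-2)·(2) + (-2)·(-4) + (-4)·(-7) + (-1)·(22) + (4)·(-2) = 2
  c_5 = (1)·(13) + (0)·(2) + (2)·(-4) + (0)·(-7) + (0)·(22) + (0)·(-2) = 5
  c_6 = (0)·(13) + (1)·(2) + (0)·(-4) + (0)·(-7) + (0)·(22) + (0)·(-2) = 2
Expand coordinatewise in base 7:
  c_1 = 3 = 3·7^0
  c_2 = 2 = 2·7^0
  c_3 = 0
  c_4 = 2 = 2·7^0
  c_5 = 5 = 5·7^0
  c_6 = 2 = 2·7^0
p-restricted factor λ_0 = (3, 2, 0, 2, 5, 2)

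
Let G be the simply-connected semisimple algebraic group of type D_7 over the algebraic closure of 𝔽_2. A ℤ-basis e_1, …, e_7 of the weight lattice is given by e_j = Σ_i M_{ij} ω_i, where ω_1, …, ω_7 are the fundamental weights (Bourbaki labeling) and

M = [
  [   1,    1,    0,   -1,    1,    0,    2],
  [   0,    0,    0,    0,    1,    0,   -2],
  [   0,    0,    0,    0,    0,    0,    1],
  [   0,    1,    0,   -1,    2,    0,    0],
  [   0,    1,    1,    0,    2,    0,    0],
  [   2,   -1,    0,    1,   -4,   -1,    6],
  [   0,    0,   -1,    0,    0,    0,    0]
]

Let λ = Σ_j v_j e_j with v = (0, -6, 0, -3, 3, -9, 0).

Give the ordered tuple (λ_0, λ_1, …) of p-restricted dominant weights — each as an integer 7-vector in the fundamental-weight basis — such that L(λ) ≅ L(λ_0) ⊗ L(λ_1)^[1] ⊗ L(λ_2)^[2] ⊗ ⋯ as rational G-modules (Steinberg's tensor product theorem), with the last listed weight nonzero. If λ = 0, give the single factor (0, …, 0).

Compute c_i = Σ_j M_{ij} v_j with v = (0, -6, 0, -3, 3, -9, 0):
  c_1 = (1)·(0) + (1)·(-6) + (0)·(0) + (-1)·(-3) + (1)·(3) + (0)·(-9) + (2)·(0) = 0
  c_2 = (0)·(0) + (0)·(-6) + (0)·(0) + (0)·(-3) + (1)·(3) + (0)·(-9) + (-2)·(0) = 3
  c_3 = (0)·(0) + (0)·(-6) + (0)·(0) + (0)·(-3) + (0)·(3) + (0)·(-9) + (1)·(0) = 0
  c_4 = (0)·(0) + (1)·(-6) + (0)·(0) + (-1)·(-3) + (2)·(3) + (0)·(-9) + (0)·(0) = 3
  c_5 = (0)·(0) + (1)·(-6) + (1)·(0) + (0)·(-3) + (2)·(3) + (0)·(-9) + (0)·(0) = 0
  c_6 = (2)·(0) + (-1)·(-6) + (0)·(0) + (1)·(-3) + (-4)·(3) + (-1)·(-9) + (6)·(0) = 0
  c_7 = (0)·(0) + (0)·(-6) + (-1)·(0) + (0)·(-3) + (0)·(3) + (0)·(-9) + (0)·(0) = 0
Writing each c_i in base p = 2:
  c_1 = 0
  c_2 = 3 = 1·2^0 + 1·2^1
  c_3 = 0
  c_4 = 3 = 1·2^0 + 1·2^1
  c_5 = 0
  c_6 = 0
  c_7 = 0
Factor λ_0 = (0, 1, 0, 1, 0, 0, 0)
Factor λ_1 = (0, 1, 0, 1, 0, 0, 0)

((0, 1, 0, 1, 0, 0, 0), (0, 1, 0, 1, 0, 0, 0))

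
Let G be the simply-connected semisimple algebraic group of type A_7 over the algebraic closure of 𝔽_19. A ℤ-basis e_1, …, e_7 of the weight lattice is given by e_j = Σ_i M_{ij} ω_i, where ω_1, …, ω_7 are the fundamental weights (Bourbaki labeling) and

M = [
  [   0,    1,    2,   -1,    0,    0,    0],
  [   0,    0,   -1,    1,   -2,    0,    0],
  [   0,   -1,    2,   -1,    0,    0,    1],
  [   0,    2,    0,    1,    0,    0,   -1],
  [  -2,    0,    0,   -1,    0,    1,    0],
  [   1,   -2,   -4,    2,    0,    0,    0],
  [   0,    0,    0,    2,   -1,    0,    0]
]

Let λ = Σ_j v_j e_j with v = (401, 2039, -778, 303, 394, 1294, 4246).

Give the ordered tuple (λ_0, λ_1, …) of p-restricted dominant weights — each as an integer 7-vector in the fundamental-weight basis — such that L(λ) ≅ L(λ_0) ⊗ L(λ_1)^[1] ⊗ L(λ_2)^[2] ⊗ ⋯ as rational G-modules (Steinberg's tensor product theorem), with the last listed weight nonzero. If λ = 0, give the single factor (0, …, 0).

Converting to the ω-basis (c_i = row i of M dotted with v = (401, 2039, -778, 303, 394, 1294, 4246)):
  c_1 = 0·401 + 1·2039 + (2)·(-778) + (-1)·(303) + 0·394 + 0·1294 + 0·4246 = 180
  c_2 = 0·401 + 0·2039 + (-1)·(-778) + 1·303 + (-2)·(394) + 0·1294 + 0·4246 = 293
  c_3 = 0·401 + (-1)·(2039) + (2)·(-778) + (-1)·(303) + 0·394 + 0·1294 + 1·4246 = 348
  c_4 = 0·401 + 2·2039 + (0)·(-778) + 1·303 + 0·394 + 0·1294 + (-1)·(4246) = 135
  c_5 = (-2)·(401) + 0·2039 + (0)·(-778) + (-1)·(303) + 0·394 + 1·1294 + 0·4246 = 189
  c_6 = 1·401 + (-2)·(2039) + (-4)·(-778) + 2·303 + 0·394 + 0·1294 + 0·4246 = 41
  c_7 = 0·401 + 0·2039 + (0)·(-778) + 2·303 + (-1)·(394) + 0·1294 + 0·4246 = 212
Writing each c_i in base p = 19:
  c_1 = 180 = 9·19^0 + 9·19^1
  c_2 = 293 = 8·19^0 + 15·19^1
  c_3 = 348 = 6·19^0 + 18·19^1
  c_4 = 135 = 2·19^0 + 7·19^1
  c_5 = 189 = 18·19^0 + 9·19^1
  c_6 = 41 = 3·19^0 + 2·19^1
  c_7 = 212 = 3·19^0 + 11·19^1
p-restricted factor λ_0 = (9, 8, 6, 2, 18, 3, 3)
p-restricted factor λ_1 = (9, 15, 18, 7, 9, 2, 11)

((9, 8, 6, 2, 18, 3, 3), (9, 15, 18, 7, 9, 2, 11))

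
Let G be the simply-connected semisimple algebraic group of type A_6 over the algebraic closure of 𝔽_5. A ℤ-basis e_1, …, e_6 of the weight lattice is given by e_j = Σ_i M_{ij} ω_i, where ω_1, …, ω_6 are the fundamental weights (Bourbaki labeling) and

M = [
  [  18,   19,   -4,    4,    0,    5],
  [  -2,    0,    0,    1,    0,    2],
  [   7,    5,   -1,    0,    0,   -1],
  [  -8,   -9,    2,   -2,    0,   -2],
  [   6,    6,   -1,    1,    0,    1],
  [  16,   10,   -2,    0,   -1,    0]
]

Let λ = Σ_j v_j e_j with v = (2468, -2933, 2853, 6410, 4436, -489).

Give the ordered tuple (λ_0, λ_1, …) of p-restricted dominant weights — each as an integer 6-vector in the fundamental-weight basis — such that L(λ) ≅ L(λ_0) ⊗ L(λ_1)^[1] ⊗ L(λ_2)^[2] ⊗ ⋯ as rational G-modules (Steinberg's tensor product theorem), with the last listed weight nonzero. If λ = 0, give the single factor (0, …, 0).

((0, 1, 2, 2, 3, 1), (1, 4, 4, 3, 0, 3), (4, 4, 4, 0, 1, 0), (3, 3, 1, 4, 2, 0))

ω-coordinates c = M·v, v = (2468, -2933, 2853, 6410, 4436, -489):
  c_1 = 18·2468 + (19)·(-2933) + (-4)·(2853) + 4·6410 + 0·4436 + (5)·(-489) = 480
  c_2 = (-2)·(2468) + (0)·(-2933) + 0·2853 + 1·6410 + 0·4436 + (2)·(-489) = 496
  c_3 = 7·2468 + (5)·(-2933) + (-1)·(2853) + 0·6410 + 0·4436 + (-1)·(-489) = 247
  c_4 = (-8)·(2468) + (-9)·(-2933) + 2·2853 + (-2)·(6410) + 0·4436 + (-2)·(-489) = 517
  c_5 = 6·2468 + (6)·(-2933) + (-1)·(2853) + 1·6410 + 0·4436 + (1)·(-489) = 278
  c_6 = 16·2468 + (10)·(-2933) + (-2)·(2853) + 0·6410 + (-1)·(4436) + (0)·(-489) = 16
Expand coordinatewise in base 5:
  c_1 = 480 = 0·5^0 + 1·5^1 + 4·5^2 + 3·5^3
  c_2 = 496 = 1·5^0 + 4·5^1 + 4·5^2 + 3·5^3
  c_3 = 247 = 2·5^0 + 4·5^1 + 4·5^2 + 1·5^3
  c_4 = 517 = 2·5^0 + 3·5^1 + 0·5^2 + 4·5^3
  c_5 = 278 = 3·5^0 + 0·5^1 + 1·5^2 + 2·5^3
  c_6 = 16 = 1·5^0 + 3·5^1
λ_0 = (0, 1, 2, 2, 3, 1)
λ_1 = (1, 4, 4, 3, 0, 3)
λ_2 = (4, 4, 4, 0, 1, 0)
λ_3 = (3, 3, 1, 4, 2, 0)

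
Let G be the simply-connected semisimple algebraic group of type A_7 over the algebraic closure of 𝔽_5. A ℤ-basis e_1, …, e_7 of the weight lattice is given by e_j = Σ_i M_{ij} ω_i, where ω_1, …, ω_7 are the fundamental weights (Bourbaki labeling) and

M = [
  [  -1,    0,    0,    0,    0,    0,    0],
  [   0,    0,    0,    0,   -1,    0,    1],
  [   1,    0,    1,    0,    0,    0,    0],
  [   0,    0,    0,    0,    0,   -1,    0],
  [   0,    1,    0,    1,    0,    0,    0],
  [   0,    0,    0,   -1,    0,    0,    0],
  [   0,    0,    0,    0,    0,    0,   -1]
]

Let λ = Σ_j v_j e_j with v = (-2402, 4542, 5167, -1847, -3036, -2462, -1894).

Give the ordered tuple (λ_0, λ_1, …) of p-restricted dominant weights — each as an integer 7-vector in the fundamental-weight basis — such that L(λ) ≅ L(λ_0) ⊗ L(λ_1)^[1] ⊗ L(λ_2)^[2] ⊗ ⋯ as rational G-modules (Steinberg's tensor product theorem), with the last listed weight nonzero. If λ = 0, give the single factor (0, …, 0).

ω-coordinates c = M·v, v = (-2402, 4542, 5167, -1847, -3036, -2462, -1894):
  c_1 = (-1)·(-2402) + (0)·(4542) + (0)·(5167) + (0)·(-1847) + (0)·(-3036) + (0)·(-2462) + (0)·(-1894) = 2402
  c_2 = (0)·(-2402) + (0)·(4542) + (0)·(5167) + (0)·(-1847) + (-1)·(-3036) + (0)·(-2462) + (1)·(-1894) = 1142
  c_3 = (1)·(-2402) + (0)·(4542) + (1)·(5167) + (0)·(-1847) + (0)·(-3036) + (0)·(-2462) + (0)·(-1894) = 2765
  c_4 = (0)·(-2402) + (0)·(4542) + (0)·(5167) + (0)·(-1847) + (0)·(-3036) + (-1)·(-2462) + (0)·(-1894) = 2462
  c_5 = (0)·(-2402) + (1)·(4542) + (0)·(5167) + (1)·(-1847) + (0)·(-3036) + (0)·(-2462) + (0)·(-1894) = 2695
  c_6 = (0)·(-2402) + (0)·(4542) + (0)·(5167) + (-1)·(-1847) + (0)·(-3036) + (0)·(-2462) + (0)·(-1894) = 1847
  c_7 = (0)·(-2402) + (0)·(4542) + (0)·(5167) + (0)·(-1847) + (0)·(-3036) + (0)·(-2462) + (-1)·(-1894) = 1894
p = 5; digits c_i = Σ_j d_{ij}·5^j, 0 ≤ d_{ij} < 5:
  c_1 = 2402 = 2·5^0 + 0·5^1 + 1·5^2 + 4·5^3 + 3·5^4
  c_2 = 1142 = 2·5^0 + 3·5^1 + 0·5^2 + 4·5^3 + 1·5^4
  c_3 = 2765 = 0·5^0 + 3·5^1 + 0·5^2 + 2·5^3 + 4·5^4
  c_4 = 2462 = 2·5^0 + 2·5^1 + 3·5^2 + 4·5^3 + 3·5^4
  c_5 = 2695 = 0·5^0 + 4·5^1 + 2·5^2 + 1·5^3 + 4·5^4
  c_6 = 1847 = 2·5^0 + 4·5^1 + 3·5^2 + 4·5^3 + 2·5^4
  c_7 = 1894 = 4·5^0 + 3·5^1 + 0·5^2 + 0·5^3 + 3·5^4
Factor λ_0 = (2, 2, 0, 2, 0, 2, 4)
Factor λ_1 = (0, 3, 3, 2, 4, 4, 3)
Factor λ_2 = (1, 0, 0, 3, 2, 3, 0)
Factor λ_3 = (4, 4, 2, 4, 1, 4, 0)
Factor λ_4 = (3, 1, 4, 3, 4, 2, 3)

((2, 2, 0, 2, 0, 2, 4), (0, 3, 3, 2, 4, 4, 3), (1, 0, 0, 3, 2, 3, 0), (4, 4, 2, 4, 1, 4, 0), (3, 1, 4, 3, 4, 2, 3))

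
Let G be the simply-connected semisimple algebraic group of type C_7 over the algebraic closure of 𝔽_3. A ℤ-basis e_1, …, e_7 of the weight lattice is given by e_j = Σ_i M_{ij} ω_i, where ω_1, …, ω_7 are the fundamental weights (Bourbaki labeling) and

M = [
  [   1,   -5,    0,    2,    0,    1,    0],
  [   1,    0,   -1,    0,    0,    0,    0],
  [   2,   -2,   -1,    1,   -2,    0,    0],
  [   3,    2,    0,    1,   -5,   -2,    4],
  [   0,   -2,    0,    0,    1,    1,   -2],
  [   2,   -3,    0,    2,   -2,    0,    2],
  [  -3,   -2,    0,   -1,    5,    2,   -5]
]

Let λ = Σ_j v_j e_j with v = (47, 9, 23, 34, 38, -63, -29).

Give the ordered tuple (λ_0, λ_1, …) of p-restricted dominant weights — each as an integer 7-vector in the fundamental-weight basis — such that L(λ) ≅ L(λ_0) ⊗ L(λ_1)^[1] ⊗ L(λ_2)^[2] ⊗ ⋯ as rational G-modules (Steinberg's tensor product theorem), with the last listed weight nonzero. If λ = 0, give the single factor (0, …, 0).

((1, 0, 2, 1, 0, 1, 1), (2, 2, 0, 1, 2, 0, 2), (0, 2, 1, 1, 1, 0, 1))

Change of basis e → ω: c = M·v where v = (47, 9, 23, 34, 38, -63, -29):
  c_1 = (1)·(47) + (-5)·(9) + (0)·(23) + (2)·(34) + (0)·(38) + (1)·(-63) + (0)·(-29) = 7
  c_2 = (1)·(47) + (0)·(9) + (-1)·(23) + (0)·(34) + (0)·(38) + (0)·(-63) + (0)·(-29) = 24
  c_3 = (2)·(47) + (-2)·(9) + (-1)·(23) + (1)·(34) + (-2)·(38) + (0)·(-63) + (0)·(-29) = 11
  c_4 = (3)·(47) + (2)·(9) + (0)·(23) + (1)·(34) + (-5)·(38) + (-2)·(-63) + (4)·(-29) = 13
  c_5 = (0)·(47) + (-2)·(9) + (0)·(23) + (0)·(34) + (1)·(38) + (1)·(-63) + (-2)·(-29) = 15
  c_6 = (2)·(47) + (-3)·(9) + (0)·(23) + (2)·(34) + (-2)·(38) + (0)·(-63) + (2)·(-29) = 1
  c_7 = (-3)·(47) + (-2)·(9) + (0)·(23) + (-1)·(34) + (5)·(38) + (2)·(-63) + (-5)·(-29) = 16
Writing each c_i in base p = 3:
  c_1 = 7 = 1·3^0 + 2·3^1
  c_2 = 24 = 0·3^0 + 2·3^1 + 2·3^2
  c_3 = 11 = 2·3^0 + 0·3^1 + 1·3^2
  c_4 = 13 = 1·3^0 + 1·3^1 + 1·3^2
  c_5 = 15 = 0·3^0 + 2·3^1 + 1·3^2
  c_6 = 1 = 1·3^0
  c_7 = 16 = 1·3^0 + 2·3^1 + 1·3^2
Factor λ_0 = (1, 0, 2, 1, 0, 1, 1)
Factor λ_1 = (2, 2, 0, 1, 2, 0, 2)
Factor λ_2 = (0, 2, 1, 1, 1, 0, 1)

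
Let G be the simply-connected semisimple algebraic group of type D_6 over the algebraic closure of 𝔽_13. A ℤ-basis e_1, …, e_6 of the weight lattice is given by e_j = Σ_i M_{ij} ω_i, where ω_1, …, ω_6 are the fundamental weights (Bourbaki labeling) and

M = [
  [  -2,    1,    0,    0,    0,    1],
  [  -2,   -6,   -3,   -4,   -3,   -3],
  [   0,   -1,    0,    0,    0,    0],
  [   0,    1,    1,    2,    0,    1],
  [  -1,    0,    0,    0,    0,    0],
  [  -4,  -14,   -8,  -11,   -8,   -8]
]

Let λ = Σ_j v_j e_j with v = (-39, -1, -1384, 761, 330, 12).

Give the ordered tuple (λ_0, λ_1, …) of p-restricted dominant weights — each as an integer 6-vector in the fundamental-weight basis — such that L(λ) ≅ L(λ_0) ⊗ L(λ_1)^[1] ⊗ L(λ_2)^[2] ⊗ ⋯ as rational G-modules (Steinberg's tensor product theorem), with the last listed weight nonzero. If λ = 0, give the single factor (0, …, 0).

((11, 10, 1, 6, 0, 5), (6, 12, 0, 11, 3, 10))

Converting to the ω-basis (c_i = row i of M dotted with v = (-39, -1, -1384, 761, 330, 12)):
  c_1 = -2*-39 + 1*-1 + 0*-1384 + 0*761 + 0*330 + 1*12 = 89
  c_2 = -2*-39 + -6*-1 + -3*-1384 + -4*761 + -3*330 + -3*12 = 166
  c_3 = 0*-39 + -1*-1 + 0*-1384 + 0*761 + 0*330 + 0*12 = 1
  c_4 = 0*-39 + 1*-1 + 1*-1384 + 2*761 + 0*330 + 1*12 = 149
  c_5 = -1*-39 + 0*-1 + 0*-1384 + 0*761 + 0*330 + 0*12 = 39
  c_6 = -4*-39 + -14*-1 + -8*-1384 + -11*761 + -8*330 + -8*12 = 135
p = 13; digits c_i = Σ_j d_{ij}·13^j, 0 ≤ d_{ij} < 13:
  c_1 = 89 = 11·13^0 + 6·13^1
  c_2 = 166 = 10·13^0 + 12·13^1
  c_3 = 1 = 1·13^0
  c_4 = 149 = 6·13^0 + 11·13^1
  c_5 = 39 = 0·13^0 + 3·13^1
  c_6 = 135 = 5·13^0 + 10·13^1
Factor λ_0 = (11, 10, 1, 6, 0, 5)
Factor λ_1 = (6, 12, 0, 11, 3, 10)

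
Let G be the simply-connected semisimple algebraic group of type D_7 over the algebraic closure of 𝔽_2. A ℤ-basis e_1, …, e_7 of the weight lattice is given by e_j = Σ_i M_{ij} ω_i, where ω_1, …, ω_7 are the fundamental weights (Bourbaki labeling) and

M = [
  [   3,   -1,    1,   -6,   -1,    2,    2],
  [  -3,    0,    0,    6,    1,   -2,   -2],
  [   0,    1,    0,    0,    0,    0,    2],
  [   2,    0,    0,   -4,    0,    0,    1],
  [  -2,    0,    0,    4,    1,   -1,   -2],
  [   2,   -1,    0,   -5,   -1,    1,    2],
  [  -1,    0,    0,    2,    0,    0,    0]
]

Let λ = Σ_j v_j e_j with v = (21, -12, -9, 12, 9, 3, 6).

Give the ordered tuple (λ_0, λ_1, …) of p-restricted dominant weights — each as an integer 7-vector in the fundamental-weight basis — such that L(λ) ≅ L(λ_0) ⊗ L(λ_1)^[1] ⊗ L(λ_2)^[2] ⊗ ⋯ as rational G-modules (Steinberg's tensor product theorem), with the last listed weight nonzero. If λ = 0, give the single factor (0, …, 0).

Change of basis e → ω: c = M·v where v = (21, -12, -9, 12, 9, 3, 6):
  c_1 = 3·21 + (-1)·(-12) + (1)·(-9) + (-6)·(12) + (-1)·(9) + 2·3 + 2·6 = 3
  c_2 = (-3)·(21) + (0)·(-12) + (0)·(-9) + 6·12 + 1·9 + (-2)·(3) + (-2)·(6) = 0
  c_3 = 0·21 + (1)·(-12) + (0)·(-9) + 0·12 + 0·9 + 0·3 + 2·6 = 0
  c_4 = 2·21 + (0)·(-12) + (0)·(-9) + (-4)·(12) + 0·9 + 0·3 + 1·6 = 0
  c_5 = (-2)·(21) + (0)·(-12) + (0)·(-9) + 4·12 + 1·9 + (-1)·(3) + (-2)·(6) = 0
  c_6 = 2·21 + (-1)·(-12) + (0)·(-9) + (-5)·(12) + (-1)·(9) + 1·3 + 2·6 = 0
  c_7 = (-1)·(21) + (0)·(-12) + (0)·(-9) + 2·12 + 0·9 + 0·3 + 0·6 = 3
Writing each c_i in base p = 2:
  c_1 = 3 = 1·2^0 + 1·2^1
  c_2 = 0
  c_3 = 0
  c_4 = 0
  c_5 = 0
  c_6 = 0
  c_7 = 3 = 1·2^0 + 1·2^1
p-restricted factor λ_0 = (1, 0, 0, 0, 0, 0, 1)
p-restricted factor λ_1 = (1, 0, 0, 0, 0, 0, 1)

((1, 0, 0, 0, 0, 0, 1), (1, 0, 0, 0, 0, 0, 1))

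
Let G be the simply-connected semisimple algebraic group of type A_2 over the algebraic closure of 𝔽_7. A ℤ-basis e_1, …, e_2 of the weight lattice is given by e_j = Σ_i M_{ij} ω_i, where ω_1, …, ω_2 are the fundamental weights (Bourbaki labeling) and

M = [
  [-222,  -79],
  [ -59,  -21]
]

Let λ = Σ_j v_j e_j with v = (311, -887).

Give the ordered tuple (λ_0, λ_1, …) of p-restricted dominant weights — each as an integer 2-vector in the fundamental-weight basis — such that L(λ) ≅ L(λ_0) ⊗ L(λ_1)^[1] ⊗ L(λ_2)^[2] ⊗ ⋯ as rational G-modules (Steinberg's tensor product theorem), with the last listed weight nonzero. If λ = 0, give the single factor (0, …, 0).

ω-coordinates c = M·v, v = (311, -887):
  c_1 = (-222)·(311) + (-79)·(-887) = 1031
  c_2 = (-59)·(311) + (-21)·(-887) = 278
Expand coordinatewise in base 7:
  c_1 = 1031 = 2·7^0 + 0·7^1 + 0·7^2 + 3·7^3
  c_2 = 278 = 5·7^0 + 4·7^1 + 5·7^2
λ_0 = (2, 5)
λ_1 = (0, 4)
λ_2 = (0, 5)
λ_3 = (3, 0)

((2, 5), (0, 4), (0, 5), (3, 0))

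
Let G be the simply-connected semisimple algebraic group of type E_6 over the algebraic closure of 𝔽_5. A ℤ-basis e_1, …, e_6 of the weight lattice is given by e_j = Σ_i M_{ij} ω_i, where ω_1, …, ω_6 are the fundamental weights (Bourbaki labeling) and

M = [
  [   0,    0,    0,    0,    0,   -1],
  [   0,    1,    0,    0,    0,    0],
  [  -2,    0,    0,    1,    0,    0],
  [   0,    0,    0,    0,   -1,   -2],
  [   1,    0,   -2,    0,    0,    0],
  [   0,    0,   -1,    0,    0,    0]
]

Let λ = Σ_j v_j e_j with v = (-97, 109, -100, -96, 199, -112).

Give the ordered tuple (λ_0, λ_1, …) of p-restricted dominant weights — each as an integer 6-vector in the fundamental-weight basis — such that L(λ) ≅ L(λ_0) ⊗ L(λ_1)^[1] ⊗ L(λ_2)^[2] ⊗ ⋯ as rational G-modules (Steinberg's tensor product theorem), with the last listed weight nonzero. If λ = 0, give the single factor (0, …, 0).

Change of basis e → ω: c = M·v where v = (-97, 109, -100, -96, 199, -112):
  c_1 = (0)·(-97) + 0·109 + (0)·(-100) + (0)·(-96) + 0·199 + (-1)·(-112) = 112
  c_2 = (0)·(-97) + 1·109 + (0)·(-100) + (0)·(-96) + 0·199 + (0)·(-112) = 109
  c_3 = (-2)·(-97) + 0·109 + (0)·(-100) + (1)·(-96) + 0·199 + (0)·(-112) = 98
  c_4 = (0)·(-97) + 0·109 + (0)·(-100) + (0)·(-96) + (-1)·(199) + (-2)·(-112) = 25
  c_5 = (1)·(-97) + 0·109 + (-2)·(-100) + (0)·(-96) + 0·199 + (0)·(-112) = 103
  c_6 = (0)·(-97) + 0·109 + (-1)·(-100) + (0)·(-96) + 0·199 + (0)·(-112) = 100
Writing each c_i in base p = 5:
  c_1 = 112 = 2·5^0 + 2·5^1 + 4·5^2
  c_2 = 109 = 4·5^0 + 1·5^1 + 4·5^2
  c_3 = 98 = 3·5^0 + 4·5^1 + 3·5^2
  c_4 = 25 = 0·5^0 + 0·5^1 + 1·5^2
  c_5 = 103 = 3·5^0 + 0·5^1 + 4·5^2
  c_6 = 100 = 0·5^0 + 0·5^1 + 4·5^2
p-restricted factor λ_0 = (2, 4, 3, 0, 3, 0)
p-restricted factor λ_1 = (2, 1, 4, 0, 0, 0)
p-restricted factor λ_2 = (4, 4, 3, 1, 4, 4)

((2, 4, 3, 0, 3, 0), (2, 1, 4, 0, 0, 0), (4, 4, 3, 1, 4, 4))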